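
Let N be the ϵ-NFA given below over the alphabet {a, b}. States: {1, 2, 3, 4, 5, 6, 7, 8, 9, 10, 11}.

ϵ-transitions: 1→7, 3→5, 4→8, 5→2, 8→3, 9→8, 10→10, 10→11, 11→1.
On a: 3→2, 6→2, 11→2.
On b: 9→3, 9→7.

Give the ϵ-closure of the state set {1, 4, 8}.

{1, 2, 3, 4, 5, 7, 8}

Start with {1, 4, 8}.
From 1 via ϵ: add 7.
From 8 via ϵ: add 3.
From 3 via ϵ: add 5.
From 5 via ϵ: add 2.
No new states can be added; the closed set is {1, 2, 3, 4, 5, 7, 8}.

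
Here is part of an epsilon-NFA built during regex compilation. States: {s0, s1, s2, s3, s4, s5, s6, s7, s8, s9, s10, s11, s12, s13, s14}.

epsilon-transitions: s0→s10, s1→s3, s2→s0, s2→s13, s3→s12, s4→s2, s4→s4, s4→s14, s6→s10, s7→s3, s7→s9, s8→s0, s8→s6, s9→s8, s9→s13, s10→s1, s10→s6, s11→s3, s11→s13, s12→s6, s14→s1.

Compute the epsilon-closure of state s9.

Start with {s9}.
From s9 via epsilon: add s8, s13.
From s8 via epsilon: add s0, s6.
From s0 via epsilon: add s10.
From s10 via epsilon: add s1.
From s1 via epsilon: add s3.
From s3 via epsilon: add s12.
No new states can be added; the closed set is {s0, s1, s3, s6, s8, s9, s10, s12, s13}.

{s0, s1, s3, s6, s8, s9, s10, s12, s13}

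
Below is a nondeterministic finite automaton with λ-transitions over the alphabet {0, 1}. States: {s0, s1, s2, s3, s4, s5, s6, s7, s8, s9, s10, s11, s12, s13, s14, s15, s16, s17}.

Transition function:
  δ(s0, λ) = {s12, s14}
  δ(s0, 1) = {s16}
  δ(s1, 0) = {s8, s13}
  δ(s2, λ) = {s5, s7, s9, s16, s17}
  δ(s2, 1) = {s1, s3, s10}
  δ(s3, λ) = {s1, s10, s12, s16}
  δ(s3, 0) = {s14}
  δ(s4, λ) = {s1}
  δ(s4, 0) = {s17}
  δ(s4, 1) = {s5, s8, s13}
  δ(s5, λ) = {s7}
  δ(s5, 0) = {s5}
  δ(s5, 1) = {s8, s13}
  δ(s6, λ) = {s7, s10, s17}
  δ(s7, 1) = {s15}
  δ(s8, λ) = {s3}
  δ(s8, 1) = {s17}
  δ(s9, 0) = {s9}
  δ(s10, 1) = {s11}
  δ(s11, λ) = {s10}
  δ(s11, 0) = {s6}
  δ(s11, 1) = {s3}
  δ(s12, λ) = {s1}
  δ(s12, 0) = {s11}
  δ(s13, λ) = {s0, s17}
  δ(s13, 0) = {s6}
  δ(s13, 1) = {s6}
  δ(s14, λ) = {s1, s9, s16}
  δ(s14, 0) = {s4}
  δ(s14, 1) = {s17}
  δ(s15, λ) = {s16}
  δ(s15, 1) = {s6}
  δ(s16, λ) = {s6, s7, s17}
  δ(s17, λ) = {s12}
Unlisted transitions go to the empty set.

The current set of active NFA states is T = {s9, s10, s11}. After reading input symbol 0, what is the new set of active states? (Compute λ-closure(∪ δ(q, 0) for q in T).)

s9 on 0 → {s9}.
s11 on 0 → {s6}.
No 0-transition from s10.
Union after reading 0: {s6, s9}.
Now take the λ-closure:
From s6 via λ: add s7, s10, s17.
From s17 via λ: add s12.
From s12 via λ: add s1.
No new states can be added; the closed set is {s1, s6, s7, s9, s10, s12, s17}.

{s1, s6, s7, s9, s10, s12, s17}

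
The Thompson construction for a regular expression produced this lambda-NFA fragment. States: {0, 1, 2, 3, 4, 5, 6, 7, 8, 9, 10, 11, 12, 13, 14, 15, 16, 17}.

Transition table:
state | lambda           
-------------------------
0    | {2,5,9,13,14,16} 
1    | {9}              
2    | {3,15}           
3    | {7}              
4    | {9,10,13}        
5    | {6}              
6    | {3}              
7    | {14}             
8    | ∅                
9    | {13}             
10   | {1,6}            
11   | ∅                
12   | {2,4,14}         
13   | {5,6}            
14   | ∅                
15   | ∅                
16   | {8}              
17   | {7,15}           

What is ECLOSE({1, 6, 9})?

Start with {1, 6, 9}.
From 6 via lambda: add 3.
From 9 via lambda: add 13.
From 3 via lambda: add 7.
From 13 via lambda: add 5.
From 7 via lambda: add 14.
No new states can be added; the closed set is {1, 3, 5, 6, 7, 9, 13, 14}.

{1, 3, 5, 6, 7, 9, 13, 14}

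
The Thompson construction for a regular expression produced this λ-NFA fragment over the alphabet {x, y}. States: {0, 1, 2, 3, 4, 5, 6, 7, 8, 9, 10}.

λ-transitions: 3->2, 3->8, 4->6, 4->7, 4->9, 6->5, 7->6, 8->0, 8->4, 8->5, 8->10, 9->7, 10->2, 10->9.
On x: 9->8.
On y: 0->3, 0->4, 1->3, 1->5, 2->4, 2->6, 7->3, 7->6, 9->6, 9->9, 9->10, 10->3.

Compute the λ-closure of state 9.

Start with {9}.
From 9 via λ: add 7.
From 7 via λ: add 6.
From 6 via λ: add 5.
No new states can be added; the closed set is {5, 6, 7, 9}.

{5, 6, 7, 9}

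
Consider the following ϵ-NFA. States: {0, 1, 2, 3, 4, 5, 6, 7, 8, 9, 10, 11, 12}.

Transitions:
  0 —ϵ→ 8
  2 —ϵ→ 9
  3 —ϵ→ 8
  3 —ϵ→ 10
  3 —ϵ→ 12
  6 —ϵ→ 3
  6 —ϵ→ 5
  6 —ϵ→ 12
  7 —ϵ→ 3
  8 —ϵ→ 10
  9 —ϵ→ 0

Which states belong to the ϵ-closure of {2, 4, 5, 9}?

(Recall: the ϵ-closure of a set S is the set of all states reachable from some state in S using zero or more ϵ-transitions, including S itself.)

{0, 2, 4, 5, 8, 9, 10}

Start with {2, 4, 5, 9}.
From 9 via ϵ: add 0.
From 0 via ϵ: add 8.
From 8 via ϵ: add 10.
No new states can be added; the closed set is {0, 2, 4, 5, 8, 9, 10}.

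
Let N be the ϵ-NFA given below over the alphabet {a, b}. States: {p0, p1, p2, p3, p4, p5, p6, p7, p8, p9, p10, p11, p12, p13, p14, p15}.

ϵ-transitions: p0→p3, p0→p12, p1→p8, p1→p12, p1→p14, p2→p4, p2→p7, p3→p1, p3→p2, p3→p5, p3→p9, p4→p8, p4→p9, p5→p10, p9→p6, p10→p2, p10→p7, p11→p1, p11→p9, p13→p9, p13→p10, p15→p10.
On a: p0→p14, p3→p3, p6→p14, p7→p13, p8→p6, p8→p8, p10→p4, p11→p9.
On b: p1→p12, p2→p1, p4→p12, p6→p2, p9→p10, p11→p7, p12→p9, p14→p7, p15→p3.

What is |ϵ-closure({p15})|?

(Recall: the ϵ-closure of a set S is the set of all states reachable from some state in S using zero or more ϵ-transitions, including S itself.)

Start with {p15}.
From p15 via ϵ: add p10.
From p10 via ϵ: add p2, p7.
From p2 via ϵ: add p4.
From p4 via ϵ: add p8, p9.
From p9 via ϵ: add p6.
ϵ-closure = {p2, p4, p6, p7, p8, p9, p10, p15}, which has 8 states.

8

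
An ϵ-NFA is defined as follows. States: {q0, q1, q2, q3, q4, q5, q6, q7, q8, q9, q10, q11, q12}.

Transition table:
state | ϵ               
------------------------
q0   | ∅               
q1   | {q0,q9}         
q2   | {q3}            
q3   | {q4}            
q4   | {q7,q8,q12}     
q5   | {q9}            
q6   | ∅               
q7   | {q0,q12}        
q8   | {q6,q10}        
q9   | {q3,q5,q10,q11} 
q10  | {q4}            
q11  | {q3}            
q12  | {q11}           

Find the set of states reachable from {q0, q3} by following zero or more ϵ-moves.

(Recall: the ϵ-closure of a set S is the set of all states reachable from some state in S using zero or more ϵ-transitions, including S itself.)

Start with {q0, q3}.
From q3 via ϵ: add q4.
From q4 via ϵ: add q7, q8, q12.
From q8 via ϵ: add q6, q10.
From q12 via ϵ: add q11.
No new states can be added; the closed set is {q0, q3, q4, q6, q7, q8, q10, q11, q12}.

{q0, q3, q4, q6, q7, q8, q10, q11, q12}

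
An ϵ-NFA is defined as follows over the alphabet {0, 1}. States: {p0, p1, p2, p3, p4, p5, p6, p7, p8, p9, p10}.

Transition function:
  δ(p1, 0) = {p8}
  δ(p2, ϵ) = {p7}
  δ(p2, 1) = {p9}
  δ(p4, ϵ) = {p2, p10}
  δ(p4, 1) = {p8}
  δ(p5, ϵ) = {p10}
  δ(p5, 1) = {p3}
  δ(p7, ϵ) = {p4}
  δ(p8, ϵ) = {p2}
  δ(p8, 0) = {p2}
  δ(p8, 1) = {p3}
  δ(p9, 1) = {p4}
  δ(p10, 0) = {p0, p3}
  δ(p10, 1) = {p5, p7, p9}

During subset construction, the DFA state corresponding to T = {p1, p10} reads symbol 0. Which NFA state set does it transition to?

p1 on 0 → {p8}.
p10 on 0 → {p0, p3}.
Union after reading 0: {p0, p3, p8}.
Now take the ϵ-closure:
From p8 via ϵ: add p2.
From p2 via ϵ: add p7.
From p7 via ϵ: add p4.
From p4 via ϵ: add p10.
No new states can be added; the closed set is {p0, p2, p3, p4, p7, p8, p10}.

{p0, p2, p3, p4, p7, p8, p10}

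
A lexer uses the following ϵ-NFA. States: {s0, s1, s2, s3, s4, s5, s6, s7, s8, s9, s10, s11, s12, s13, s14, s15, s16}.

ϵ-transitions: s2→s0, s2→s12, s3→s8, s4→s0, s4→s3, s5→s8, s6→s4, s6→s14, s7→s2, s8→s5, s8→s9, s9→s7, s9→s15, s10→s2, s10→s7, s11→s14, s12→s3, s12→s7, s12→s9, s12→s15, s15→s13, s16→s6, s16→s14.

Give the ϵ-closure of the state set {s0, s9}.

{s0, s2, s3, s5, s7, s8, s9, s12, s13, s15}

Start with {s0, s9}.
From s9 via ϵ: add s7, s15.
From s7 via ϵ: add s2.
From s15 via ϵ: add s13.
From s2 via ϵ: add s12.
From s12 via ϵ: add s3.
From s3 via ϵ: add s8.
From s8 via ϵ: add s5.
No new states can be added; the closed set is {s0, s2, s3, s5, s7, s8, s9, s12, s13, s15}.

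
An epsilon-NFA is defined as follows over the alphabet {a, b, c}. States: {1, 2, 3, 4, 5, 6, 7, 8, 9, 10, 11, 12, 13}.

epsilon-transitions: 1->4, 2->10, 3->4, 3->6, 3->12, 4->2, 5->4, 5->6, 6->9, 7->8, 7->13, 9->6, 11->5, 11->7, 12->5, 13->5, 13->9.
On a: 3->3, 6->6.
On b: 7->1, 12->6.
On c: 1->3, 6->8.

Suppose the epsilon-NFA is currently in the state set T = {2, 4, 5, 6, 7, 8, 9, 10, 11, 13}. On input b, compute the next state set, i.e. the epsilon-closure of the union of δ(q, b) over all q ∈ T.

7 on b → {1}.
No b-transition from 2, 4, 5, 6, 8, 9, 10, 11, 13.
Union after reading b: {1}.
Now take the epsilon-closure:
From 1 via epsilon: add 4.
From 4 via epsilon: add 2.
From 2 via epsilon: add 10.
No new states can be added; the closed set is {1, 2, 4, 10}.

{1, 2, 4, 10}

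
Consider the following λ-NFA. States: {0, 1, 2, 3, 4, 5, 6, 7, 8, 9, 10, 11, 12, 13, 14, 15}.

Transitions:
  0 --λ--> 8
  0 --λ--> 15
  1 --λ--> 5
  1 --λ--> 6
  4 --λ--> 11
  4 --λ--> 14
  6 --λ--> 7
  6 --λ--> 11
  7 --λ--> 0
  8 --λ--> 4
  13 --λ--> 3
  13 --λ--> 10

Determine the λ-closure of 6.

{0, 4, 6, 7, 8, 11, 14, 15}

Start with {6}.
From 6 via λ: add 7, 11.
From 7 via λ: add 0.
From 0 via λ: add 8, 15.
From 8 via λ: add 4.
From 4 via λ: add 14.
No new states can be added; the closed set is {0, 4, 6, 7, 8, 11, 14, 15}.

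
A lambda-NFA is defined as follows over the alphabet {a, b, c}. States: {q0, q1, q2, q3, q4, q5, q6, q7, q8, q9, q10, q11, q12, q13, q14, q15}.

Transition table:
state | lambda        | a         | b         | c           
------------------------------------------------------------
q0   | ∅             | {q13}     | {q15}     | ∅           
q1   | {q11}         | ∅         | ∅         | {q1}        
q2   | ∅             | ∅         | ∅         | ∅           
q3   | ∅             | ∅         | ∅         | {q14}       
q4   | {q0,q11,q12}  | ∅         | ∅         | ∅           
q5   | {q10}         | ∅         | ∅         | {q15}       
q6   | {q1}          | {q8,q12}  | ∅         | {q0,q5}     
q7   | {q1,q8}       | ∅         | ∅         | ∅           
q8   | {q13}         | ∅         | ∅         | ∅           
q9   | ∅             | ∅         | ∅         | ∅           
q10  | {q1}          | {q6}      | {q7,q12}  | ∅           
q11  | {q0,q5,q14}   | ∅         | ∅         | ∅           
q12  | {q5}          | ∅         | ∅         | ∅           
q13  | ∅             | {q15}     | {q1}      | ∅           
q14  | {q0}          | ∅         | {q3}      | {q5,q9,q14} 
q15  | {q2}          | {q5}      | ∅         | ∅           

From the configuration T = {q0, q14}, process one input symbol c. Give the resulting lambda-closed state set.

q14 on c → {q5, q9, q14}.
No c-transition from q0.
Union after reading c: {q5, q9, q14}.
Now take the lambda-closure:
From q5 via lambda: add q10.
From q14 via lambda: add q0.
From q10 via lambda: add q1.
From q1 via lambda: add q11.
No new states can be added; the closed set is {q0, q1, q5, q9, q10, q11, q14}.

{q0, q1, q5, q9, q10, q11, q14}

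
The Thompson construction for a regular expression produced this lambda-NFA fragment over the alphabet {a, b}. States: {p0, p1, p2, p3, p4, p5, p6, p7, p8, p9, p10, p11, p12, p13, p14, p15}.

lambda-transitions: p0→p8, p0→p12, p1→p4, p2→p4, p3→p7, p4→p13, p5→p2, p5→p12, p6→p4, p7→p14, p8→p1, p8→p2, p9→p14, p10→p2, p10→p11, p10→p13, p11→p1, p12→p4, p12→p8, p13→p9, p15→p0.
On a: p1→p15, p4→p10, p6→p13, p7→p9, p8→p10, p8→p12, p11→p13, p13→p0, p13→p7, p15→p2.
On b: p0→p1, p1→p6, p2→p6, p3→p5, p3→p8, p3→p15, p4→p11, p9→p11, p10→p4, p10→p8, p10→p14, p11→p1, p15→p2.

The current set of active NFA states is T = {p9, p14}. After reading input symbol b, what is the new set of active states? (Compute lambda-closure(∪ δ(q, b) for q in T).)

p9 on b → {p11}.
No b-transition from p14.
Union after reading b: {p11}.
Now take the lambda-closure:
From p11 via lambda: add p1.
From p1 via lambda: add p4.
From p4 via lambda: add p13.
From p13 via lambda: add p9.
From p9 via lambda: add p14.
No new states can be added; the closed set is {p1, p4, p9, p11, p13, p14}.

{p1, p4, p9, p11, p13, p14}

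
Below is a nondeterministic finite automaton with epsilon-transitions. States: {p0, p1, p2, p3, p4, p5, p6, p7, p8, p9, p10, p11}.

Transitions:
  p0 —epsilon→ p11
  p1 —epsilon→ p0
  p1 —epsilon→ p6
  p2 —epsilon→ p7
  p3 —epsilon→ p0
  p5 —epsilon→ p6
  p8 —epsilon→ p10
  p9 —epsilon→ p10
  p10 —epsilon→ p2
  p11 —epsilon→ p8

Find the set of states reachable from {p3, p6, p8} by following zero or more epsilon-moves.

{p0, p2, p3, p6, p7, p8, p10, p11}

Start with {p3, p6, p8}.
From p3 via epsilon: add p0.
From p8 via epsilon: add p10.
From p0 via epsilon: add p11.
From p10 via epsilon: add p2.
From p2 via epsilon: add p7.
No new states can be added; the closed set is {p0, p2, p3, p6, p7, p8, p10, p11}.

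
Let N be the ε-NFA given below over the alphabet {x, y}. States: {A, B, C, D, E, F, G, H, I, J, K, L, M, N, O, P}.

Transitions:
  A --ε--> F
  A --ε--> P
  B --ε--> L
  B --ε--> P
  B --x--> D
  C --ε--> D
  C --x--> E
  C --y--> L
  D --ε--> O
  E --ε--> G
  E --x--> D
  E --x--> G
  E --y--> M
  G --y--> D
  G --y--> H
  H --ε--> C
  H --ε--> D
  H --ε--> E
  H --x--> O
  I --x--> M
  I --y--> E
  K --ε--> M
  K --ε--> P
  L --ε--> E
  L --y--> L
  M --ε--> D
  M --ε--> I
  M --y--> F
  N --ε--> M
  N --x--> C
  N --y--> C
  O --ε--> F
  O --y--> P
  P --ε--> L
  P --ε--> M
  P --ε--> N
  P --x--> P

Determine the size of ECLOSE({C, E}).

Start with {C, E}.
From C via ε: add D.
From E via ε: add G.
From D via ε: add O.
From O via ε: add F.
ε-closure = {C, D, E, F, G, O}, which has 6 states.

6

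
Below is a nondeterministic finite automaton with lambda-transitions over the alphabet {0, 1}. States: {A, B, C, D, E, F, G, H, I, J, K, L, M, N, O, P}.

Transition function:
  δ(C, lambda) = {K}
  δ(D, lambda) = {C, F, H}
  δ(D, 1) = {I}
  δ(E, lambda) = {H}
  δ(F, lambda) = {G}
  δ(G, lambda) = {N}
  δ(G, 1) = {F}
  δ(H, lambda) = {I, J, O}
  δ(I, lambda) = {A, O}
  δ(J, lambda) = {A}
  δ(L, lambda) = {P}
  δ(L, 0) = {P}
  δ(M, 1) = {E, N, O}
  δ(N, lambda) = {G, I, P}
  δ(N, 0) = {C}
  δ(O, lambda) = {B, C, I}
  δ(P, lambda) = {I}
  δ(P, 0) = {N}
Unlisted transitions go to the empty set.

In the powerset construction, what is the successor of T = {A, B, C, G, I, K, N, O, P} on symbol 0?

N on 0 → {C}.
P on 0 → {N}.
No 0-transition from A, B, C, G, I, K, O.
Union after reading 0: {C, N}.
Now take the lambda-closure:
From C via lambda: add K.
From N via lambda: add G, I, P.
From I via lambda: add A, O.
From O via lambda: add B.
No new states can be added; the closed set is {A, B, C, G, I, K, N, O, P}.

{A, B, C, G, I, K, N, O, P}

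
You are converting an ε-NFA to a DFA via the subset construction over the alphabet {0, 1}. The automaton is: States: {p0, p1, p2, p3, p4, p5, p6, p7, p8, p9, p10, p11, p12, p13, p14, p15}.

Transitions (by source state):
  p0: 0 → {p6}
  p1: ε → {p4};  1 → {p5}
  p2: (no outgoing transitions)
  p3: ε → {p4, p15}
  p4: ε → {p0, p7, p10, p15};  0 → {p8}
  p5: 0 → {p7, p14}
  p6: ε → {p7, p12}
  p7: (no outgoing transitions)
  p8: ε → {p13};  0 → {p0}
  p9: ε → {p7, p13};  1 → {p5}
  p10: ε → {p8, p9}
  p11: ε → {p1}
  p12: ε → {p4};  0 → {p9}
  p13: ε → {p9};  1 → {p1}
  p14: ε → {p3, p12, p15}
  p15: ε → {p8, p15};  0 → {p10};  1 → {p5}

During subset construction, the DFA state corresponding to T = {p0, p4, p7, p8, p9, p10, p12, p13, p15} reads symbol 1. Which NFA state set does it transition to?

{p0, p1, p4, p5, p7, p8, p9, p10, p13, p15}

p9 on 1 → {p5}.
p13 on 1 → {p1}.
p15 on 1 → {p5}.
No 1-transition from p0, p4, p7, p8, p10, p12.
Union after reading 1: {p1, p5}.
Now take the ε-closure:
From p1 via ε: add p4.
From p4 via ε: add p0, p7, p10, p15.
From p10 via ε: add p8, p9.
From p8 via ε: add p13.
No new states can be added; the closed set is {p0, p1, p4, p5, p7, p8, p9, p10, p13, p15}.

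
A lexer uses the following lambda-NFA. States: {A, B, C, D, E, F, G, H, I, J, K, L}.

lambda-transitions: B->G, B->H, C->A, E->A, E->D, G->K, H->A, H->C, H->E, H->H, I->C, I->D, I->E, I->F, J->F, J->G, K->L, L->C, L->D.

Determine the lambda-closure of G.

Start with {G}.
From G via lambda: add K.
From K via lambda: add L.
From L via lambda: add C, D.
From C via lambda: add A.
No new states can be added; the closed set is {A, C, D, G, K, L}.

{A, C, D, G, K, L}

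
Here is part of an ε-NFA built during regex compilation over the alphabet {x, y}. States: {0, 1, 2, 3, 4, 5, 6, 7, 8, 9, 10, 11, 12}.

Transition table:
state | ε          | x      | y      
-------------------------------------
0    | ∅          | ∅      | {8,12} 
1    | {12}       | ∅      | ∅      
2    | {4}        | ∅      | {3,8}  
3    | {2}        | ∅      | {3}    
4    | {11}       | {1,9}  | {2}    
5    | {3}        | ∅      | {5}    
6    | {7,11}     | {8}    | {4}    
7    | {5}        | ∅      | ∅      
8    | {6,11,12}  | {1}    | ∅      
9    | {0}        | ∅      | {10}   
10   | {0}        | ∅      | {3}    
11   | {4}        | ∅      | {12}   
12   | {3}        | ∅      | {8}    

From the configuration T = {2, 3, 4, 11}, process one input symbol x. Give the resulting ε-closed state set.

4 on x → {1, 9}.
No x-transition from 2, 3, 11.
Union after reading x: {1, 9}.
Now take the ε-closure:
From 1 via ε: add 12.
From 9 via ε: add 0.
From 12 via ε: add 3.
From 3 via ε: add 2.
From 2 via ε: add 4.
From 4 via ε: add 11.
No new states can be added; the closed set is {0, 1, 2, 3, 4, 9, 11, 12}.

{0, 1, 2, 3, 4, 9, 11, 12}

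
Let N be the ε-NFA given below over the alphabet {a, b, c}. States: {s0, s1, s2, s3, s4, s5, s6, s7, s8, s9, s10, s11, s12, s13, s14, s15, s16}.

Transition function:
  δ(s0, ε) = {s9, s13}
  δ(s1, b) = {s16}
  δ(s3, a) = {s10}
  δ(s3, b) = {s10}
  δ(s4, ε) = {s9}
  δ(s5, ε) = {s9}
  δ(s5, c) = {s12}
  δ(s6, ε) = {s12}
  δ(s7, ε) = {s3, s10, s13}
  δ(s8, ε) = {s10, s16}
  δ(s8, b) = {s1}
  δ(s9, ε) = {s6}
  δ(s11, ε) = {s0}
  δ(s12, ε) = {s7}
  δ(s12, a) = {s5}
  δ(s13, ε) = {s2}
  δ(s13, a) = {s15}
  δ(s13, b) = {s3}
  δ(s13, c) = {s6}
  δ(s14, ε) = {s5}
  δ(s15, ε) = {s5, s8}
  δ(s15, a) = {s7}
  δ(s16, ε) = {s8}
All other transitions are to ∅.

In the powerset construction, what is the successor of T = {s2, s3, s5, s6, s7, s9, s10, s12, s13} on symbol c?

s5 on c → {s12}.
s13 on c → {s6}.
No c-transition from s2, s3, s6, s7, s9, s10, s12.
Union after reading c: {s6, s12}.
Now take the ε-closure:
From s12 via ε: add s7.
From s7 via ε: add s3, s10, s13.
From s13 via ε: add s2.
No new states can be added; the closed set is {s2, s3, s6, s7, s10, s12, s13}.

{s2, s3, s6, s7, s10, s12, s13}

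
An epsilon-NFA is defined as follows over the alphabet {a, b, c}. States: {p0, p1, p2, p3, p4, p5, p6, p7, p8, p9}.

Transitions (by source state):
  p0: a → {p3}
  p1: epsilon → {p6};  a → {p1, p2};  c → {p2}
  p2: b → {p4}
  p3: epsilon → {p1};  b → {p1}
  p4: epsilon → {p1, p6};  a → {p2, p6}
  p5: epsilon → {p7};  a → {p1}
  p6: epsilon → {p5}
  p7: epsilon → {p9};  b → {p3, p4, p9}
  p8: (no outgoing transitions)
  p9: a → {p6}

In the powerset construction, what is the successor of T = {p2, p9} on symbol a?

{p5, p6, p7, p9}

p9 on a → {p6}.
No a-transition from p2.
Union after reading a: {p6}.
Now take the epsilon-closure:
From p6 via epsilon: add p5.
From p5 via epsilon: add p7.
From p7 via epsilon: add p9.
No new states can be added; the closed set is {p5, p6, p7, p9}.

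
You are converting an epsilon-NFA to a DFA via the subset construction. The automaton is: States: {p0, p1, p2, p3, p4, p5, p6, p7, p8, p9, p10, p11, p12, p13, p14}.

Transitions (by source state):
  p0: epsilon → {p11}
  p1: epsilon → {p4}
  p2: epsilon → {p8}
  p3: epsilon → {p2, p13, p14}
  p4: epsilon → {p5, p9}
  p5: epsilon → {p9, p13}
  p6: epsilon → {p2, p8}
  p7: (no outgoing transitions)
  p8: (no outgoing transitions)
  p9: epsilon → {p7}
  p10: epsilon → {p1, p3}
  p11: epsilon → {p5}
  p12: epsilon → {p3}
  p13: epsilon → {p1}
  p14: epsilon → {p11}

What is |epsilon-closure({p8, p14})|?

Start with {p8, p14}.
From p14 via epsilon: add p11.
From p11 via epsilon: add p5.
From p5 via epsilon: add p9, p13.
From p9 via epsilon: add p7.
From p13 via epsilon: add p1.
From p1 via epsilon: add p4.
epsilon-closure = {p1, p4, p5, p7, p8, p9, p11, p13, p14}, which has 9 states.

9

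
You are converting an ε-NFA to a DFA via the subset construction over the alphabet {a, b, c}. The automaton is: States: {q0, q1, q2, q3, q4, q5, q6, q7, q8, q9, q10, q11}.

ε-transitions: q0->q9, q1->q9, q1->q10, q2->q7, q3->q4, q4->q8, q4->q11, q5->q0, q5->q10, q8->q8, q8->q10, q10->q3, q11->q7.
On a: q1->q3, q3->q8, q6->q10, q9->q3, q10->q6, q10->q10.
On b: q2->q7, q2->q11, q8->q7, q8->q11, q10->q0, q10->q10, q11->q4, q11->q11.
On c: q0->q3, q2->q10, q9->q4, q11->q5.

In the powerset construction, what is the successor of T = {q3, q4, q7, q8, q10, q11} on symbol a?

{q3, q4, q6, q7, q8, q10, q11}

q3 on a → {q8}.
q10 on a → {q6, q10}.
No a-transition from q4, q7, q8, q11.
Union after reading a: {q6, q8, q10}.
Now take the ε-closure:
From q10 via ε: add q3.
From q3 via ε: add q4.
From q4 via ε: add q11.
From q11 via ε: add q7.
No new states can be added; the closed set is {q3, q4, q6, q7, q8, q10, q11}.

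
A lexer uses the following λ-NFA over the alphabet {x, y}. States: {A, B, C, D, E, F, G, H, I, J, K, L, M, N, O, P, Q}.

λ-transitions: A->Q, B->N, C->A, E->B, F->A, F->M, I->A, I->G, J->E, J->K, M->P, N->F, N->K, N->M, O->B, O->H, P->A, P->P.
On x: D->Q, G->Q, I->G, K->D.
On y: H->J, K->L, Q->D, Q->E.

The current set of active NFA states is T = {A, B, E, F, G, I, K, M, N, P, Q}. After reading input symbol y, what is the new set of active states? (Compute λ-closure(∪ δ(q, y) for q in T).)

K on y → {L}.
Q on y → {D, E}.
No y-transition from A, B, E, F, G, I, M, N, P.
Union after reading y: {D, E, L}.
Now take the λ-closure:
From E via λ: add B.
From B via λ: add N.
From N via λ: add F, K, M.
From F via λ: add A.
From M via λ: add P.
From A via λ: add Q.
No new states can be added; the closed set is {A, B, D, E, F, K, L, M, N, P, Q}.

{A, B, D, E, F, K, L, M, N, P, Q}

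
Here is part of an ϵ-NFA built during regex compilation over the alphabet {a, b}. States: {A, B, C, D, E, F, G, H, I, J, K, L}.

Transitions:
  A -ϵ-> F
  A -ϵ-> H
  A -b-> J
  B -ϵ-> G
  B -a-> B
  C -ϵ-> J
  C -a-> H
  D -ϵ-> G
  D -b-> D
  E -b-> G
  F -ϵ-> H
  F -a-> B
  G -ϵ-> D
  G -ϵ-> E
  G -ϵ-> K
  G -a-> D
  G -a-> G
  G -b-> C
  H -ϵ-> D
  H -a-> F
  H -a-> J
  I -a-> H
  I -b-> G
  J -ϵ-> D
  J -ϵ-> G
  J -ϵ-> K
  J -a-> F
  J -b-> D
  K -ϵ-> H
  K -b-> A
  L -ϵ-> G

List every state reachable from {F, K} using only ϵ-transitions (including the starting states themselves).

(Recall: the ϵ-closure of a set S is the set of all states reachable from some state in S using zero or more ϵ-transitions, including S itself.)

{D, E, F, G, H, K}

Start with {F, K}.
From F via ϵ: add H.
From H via ϵ: add D.
From D via ϵ: add G.
From G via ϵ: add E.
No new states can be added; the closed set is {D, E, F, G, H, K}.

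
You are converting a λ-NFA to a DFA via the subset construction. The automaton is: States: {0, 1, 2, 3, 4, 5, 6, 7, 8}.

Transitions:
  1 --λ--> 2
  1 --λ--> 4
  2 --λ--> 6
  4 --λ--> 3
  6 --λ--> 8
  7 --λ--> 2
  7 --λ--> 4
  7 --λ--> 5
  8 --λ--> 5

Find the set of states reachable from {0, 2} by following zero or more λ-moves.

{0, 2, 5, 6, 8}

Start with {0, 2}.
From 2 via λ: add 6.
From 6 via λ: add 8.
From 8 via λ: add 5.
No new states can be added; the closed set is {0, 2, 5, 6, 8}.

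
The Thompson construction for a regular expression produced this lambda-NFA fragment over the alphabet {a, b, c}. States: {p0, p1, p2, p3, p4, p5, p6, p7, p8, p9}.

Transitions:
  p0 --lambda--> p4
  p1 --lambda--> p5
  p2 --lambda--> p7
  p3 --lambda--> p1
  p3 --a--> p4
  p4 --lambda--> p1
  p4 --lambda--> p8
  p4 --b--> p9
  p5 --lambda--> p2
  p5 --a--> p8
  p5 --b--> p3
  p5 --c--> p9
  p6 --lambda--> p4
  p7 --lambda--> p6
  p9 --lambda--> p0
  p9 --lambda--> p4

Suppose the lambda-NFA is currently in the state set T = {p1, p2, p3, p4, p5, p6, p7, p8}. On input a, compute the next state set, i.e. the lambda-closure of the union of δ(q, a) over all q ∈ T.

{p1, p2, p4, p5, p6, p7, p8}

p3 on a → {p4}.
p5 on a → {p8}.
No a-transition from p1, p2, p4, p6, p7, p8.
Union after reading a: {p4, p8}.
Now take the lambda-closure:
From p4 via lambda: add p1.
From p1 via lambda: add p5.
From p5 via lambda: add p2.
From p2 via lambda: add p7.
From p7 via lambda: add p6.
No new states can be added; the closed set is {p1, p2, p4, p5, p6, p7, p8}.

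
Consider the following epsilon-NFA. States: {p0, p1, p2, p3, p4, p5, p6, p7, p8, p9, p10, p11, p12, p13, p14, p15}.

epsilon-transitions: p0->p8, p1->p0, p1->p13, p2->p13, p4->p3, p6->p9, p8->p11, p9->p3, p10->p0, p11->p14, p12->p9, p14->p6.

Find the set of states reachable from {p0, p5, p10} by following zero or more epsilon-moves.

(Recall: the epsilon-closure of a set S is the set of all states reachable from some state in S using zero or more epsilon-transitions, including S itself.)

{p0, p3, p5, p6, p8, p9, p10, p11, p14}

Start with {p0, p5, p10}.
From p0 via epsilon: add p8.
From p8 via epsilon: add p11.
From p11 via epsilon: add p14.
From p14 via epsilon: add p6.
From p6 via epsilon: add p9.
From p9 via epsilon: add p3.
No new states can be added; the closed set is {p0, p3, p5, p6, p8, p9, p10, p11, p14}.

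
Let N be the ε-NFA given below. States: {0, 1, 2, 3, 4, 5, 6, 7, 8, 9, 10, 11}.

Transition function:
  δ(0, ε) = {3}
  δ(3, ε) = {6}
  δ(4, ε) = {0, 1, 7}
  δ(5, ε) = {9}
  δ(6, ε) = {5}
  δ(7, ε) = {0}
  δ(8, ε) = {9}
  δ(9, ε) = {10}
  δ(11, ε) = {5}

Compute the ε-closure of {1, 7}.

Start with {1, 7}.
From 7 via ε: add 0.
From 0 via ε: add 3.
From 3 via ε: add 6.
From 6 via ε: add 5.
From 5 via ε: add 9.
From 9 via ε: add 10.
No new states can be added; the closed set is {0, 1, 3, 5, 6, 7, 9, 10}.

{0, 1, 3, 5, 6, 7, 9, 10}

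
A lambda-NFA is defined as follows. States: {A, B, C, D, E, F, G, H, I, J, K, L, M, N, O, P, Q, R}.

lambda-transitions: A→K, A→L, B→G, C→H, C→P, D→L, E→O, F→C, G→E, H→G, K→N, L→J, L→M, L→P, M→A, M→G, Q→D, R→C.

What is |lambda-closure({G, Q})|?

12

Start with {G, Q}.
From G via lambda: add E.
From Q via lambda: add D.
From D via lambda: add L.
From E via lambda: add O.
From L via lambda: add J, M, P.
From M via lambda: add A.
From A via lambda: add K.
From K via lambda: add N.
lambda-closure = {A, D, E, G, J, K, L, M, N, O, P, Q}, which has 12 states.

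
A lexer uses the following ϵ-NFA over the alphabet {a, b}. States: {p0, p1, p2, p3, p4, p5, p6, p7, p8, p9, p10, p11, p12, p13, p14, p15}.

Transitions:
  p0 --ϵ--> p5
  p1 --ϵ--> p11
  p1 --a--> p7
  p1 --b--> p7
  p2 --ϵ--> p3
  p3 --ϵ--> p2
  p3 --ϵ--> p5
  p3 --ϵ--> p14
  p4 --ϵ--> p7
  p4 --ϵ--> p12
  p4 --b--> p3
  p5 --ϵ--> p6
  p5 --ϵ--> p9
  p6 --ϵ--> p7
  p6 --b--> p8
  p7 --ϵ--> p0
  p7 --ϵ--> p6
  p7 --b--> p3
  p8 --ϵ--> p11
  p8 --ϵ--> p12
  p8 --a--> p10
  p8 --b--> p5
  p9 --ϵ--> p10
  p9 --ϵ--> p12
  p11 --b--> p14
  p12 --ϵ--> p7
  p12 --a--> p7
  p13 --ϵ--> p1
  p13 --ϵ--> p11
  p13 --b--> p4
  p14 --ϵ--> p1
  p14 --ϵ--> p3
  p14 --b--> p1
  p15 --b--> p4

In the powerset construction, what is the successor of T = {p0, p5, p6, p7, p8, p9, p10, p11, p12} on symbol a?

p8 on a → {p10}.
p12 on a → {p7}.
No a-transition from p0, p5, p6, p7, p9, p10, p11.
Union after reading a: {p7, p10}.
Now take the ϵ-closure:
From p7 via ϵ: add p0, p6.
From p0 via ϵ: add p5.
From p5 via ϵ: add p9.
From p9 via ϵ: add p12.
No new states can be added; the closed set is {p0, p5, p6, p7, p9, p10, p12}.

{p0, p5, p6, p7, p9, p10, p12}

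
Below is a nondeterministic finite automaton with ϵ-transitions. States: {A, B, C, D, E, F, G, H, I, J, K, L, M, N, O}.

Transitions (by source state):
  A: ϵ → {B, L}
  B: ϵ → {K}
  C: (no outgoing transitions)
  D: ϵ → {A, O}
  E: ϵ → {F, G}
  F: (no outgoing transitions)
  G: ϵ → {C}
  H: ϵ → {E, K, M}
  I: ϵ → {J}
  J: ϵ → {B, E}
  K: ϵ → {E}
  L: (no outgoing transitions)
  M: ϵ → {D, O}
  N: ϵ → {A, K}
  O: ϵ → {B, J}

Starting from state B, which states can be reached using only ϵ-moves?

{B, C, E, F, G, K}

Start with {B}.
From B via ϵ: add K.
From K via ϵ: add E.
From E via ϵ: add F, G.
From G via ϵ: add C.
No new states can be added; the closed set is {B, C, E, F, G, K}.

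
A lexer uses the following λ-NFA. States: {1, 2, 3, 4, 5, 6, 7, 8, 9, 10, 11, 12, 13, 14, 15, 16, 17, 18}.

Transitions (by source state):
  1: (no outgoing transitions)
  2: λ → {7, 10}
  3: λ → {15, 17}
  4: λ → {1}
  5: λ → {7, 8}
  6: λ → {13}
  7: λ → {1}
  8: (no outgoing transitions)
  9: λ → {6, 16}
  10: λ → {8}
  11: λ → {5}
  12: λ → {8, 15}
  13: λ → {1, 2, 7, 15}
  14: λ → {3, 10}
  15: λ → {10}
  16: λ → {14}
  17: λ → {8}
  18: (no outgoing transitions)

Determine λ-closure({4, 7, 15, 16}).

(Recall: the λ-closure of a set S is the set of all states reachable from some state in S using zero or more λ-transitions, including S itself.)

{1, 3, 4, 7, 8, 10, 14, 15, 16, 17}

Start with {4, 7, 15, 16}.
From 4 via λ: add 1.
From 15 via λ: add 10.
From 16 via λ: add 14.
From 10 via λ: add 8.
From 14 via λ: add 3.
From 3 via λ: add 17.
No new states can be added; the closed set is {1, 3, 4, 7, 8, 10, 14, 15, 16, 17}.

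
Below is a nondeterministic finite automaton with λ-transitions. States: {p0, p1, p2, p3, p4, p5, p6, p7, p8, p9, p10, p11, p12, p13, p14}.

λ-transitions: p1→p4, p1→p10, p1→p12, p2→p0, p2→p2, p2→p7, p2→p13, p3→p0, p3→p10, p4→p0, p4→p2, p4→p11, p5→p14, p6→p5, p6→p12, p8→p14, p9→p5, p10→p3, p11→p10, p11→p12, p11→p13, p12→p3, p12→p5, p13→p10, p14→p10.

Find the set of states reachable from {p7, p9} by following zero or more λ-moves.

Start with {p7, p9}.
From p9 via λ: add p5.
From p5 via λ: add p14.
From p14 via λ: add p10.
From p10 via λ: add p3.
From p3 via λ: add p0.
No new states can be added; the closed set is {p0, p3, p5, p7, p9, p10, p14}.

{p0, p3, p5, p7, p9, p10, p14}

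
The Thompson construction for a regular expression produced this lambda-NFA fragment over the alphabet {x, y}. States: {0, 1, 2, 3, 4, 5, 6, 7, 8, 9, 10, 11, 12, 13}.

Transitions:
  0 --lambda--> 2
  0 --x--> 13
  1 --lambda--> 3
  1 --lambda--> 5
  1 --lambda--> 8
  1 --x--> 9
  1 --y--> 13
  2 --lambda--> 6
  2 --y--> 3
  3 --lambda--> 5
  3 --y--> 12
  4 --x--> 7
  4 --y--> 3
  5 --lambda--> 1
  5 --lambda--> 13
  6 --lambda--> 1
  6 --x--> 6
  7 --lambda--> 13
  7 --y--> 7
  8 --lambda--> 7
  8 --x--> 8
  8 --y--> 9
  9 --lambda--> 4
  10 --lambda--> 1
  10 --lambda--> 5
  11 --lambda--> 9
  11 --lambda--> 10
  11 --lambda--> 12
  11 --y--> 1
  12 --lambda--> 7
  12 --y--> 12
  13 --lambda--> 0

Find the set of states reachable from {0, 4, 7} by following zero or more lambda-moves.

Start with {0, 4, 7}.
From 0 via lambda: add 2.
From 7 via lambda: add 13.
From 2 via lambda: add 6.
From 6 via lambda: add 1.
From 1 via lambda: add 3, 5, 8.
No new states can be added; the closed set is {0, 1, 2, 3, 4, 5, 6, 7, 8, 13}.

{0, 1, 2, 3, 4, 5, 6, 7, 8, 13}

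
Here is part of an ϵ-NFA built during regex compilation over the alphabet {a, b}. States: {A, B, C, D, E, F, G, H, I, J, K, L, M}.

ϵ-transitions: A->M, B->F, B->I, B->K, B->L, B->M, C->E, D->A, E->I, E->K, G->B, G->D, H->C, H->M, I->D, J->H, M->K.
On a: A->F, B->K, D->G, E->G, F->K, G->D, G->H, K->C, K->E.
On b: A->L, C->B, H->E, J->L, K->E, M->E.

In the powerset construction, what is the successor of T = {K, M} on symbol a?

K on a → {C, E}.
No a-transition from M.
Union after reading a: {C, E}.
Now take the ϵ-closure:
From E via ϵ: add I, K.
From I via ϵ: add D.
From D via ϵ: add A.
From A via ϵ: add M.
No new states can be added; the closed set is {A, C, D, E, I, K, M}.

{A, C, D, E, I, K, M}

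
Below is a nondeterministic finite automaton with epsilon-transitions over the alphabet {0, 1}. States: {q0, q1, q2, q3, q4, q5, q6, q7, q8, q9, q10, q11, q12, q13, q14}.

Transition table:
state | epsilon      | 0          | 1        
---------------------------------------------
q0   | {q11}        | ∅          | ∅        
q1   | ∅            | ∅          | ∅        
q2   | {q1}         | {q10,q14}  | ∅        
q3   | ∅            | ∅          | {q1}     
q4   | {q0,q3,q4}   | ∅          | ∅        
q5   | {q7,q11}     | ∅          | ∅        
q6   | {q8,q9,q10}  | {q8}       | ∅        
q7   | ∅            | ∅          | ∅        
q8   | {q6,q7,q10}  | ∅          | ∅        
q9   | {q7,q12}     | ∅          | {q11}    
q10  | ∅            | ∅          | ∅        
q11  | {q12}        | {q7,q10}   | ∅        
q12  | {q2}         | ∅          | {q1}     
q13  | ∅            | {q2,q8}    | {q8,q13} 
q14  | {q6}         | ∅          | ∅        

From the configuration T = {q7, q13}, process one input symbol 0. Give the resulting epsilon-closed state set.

{q1, q2, q6, q7, q8, q9, q10, q12}

q13 on 0 → {q2, q8}.
No 0-transition from q7.
Union after reading 0: {q2, q8}.
Now take the epsilon-closure:
From q2 via epsilon: add q1.
From q8 via epsilon: add q6, q7, q10.
From q6 via epsilon: add q9.
From q9 via epsilon: add q12.
No new states can be added; the closed set is {q1, q2, q6, q7, q8, q9, q10, q12}.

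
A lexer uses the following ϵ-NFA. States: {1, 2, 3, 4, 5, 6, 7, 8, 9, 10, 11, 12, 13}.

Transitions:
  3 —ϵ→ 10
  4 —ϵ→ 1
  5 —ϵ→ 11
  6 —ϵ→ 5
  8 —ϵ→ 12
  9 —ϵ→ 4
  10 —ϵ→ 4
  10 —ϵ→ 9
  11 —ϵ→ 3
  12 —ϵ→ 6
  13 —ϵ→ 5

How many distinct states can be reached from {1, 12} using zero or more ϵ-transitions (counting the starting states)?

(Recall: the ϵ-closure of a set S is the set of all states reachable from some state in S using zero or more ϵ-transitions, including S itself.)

9

Start with {1, 12}.
From 12 via ϵ: add 6.
From 6 via ϵ: add 5.
From 5 via ϵ: add 11.
From 11 via ϵ: add 3.
From 3 via ϵ: add 10.
From 10 via ϵ: add 4, 9.
ϵ-closure = {1, 3, 4, 5, 6, 9, 10, 11, 12}, which has 9 states.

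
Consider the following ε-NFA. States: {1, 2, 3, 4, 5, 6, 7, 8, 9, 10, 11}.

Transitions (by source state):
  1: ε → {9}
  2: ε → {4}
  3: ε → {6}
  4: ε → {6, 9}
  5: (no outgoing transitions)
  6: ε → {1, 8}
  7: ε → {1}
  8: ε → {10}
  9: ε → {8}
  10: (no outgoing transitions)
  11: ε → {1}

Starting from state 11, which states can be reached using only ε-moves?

{1, 8, 9, 10, 11}

Start with {11}.
From 11 via ε: add 1.
From 1 via ε: add 9.
From 9 via ε: add 8.
From 8 via ε: add 10.
No new states can be added; the closed set is {1, 8, 9, 10, 11}.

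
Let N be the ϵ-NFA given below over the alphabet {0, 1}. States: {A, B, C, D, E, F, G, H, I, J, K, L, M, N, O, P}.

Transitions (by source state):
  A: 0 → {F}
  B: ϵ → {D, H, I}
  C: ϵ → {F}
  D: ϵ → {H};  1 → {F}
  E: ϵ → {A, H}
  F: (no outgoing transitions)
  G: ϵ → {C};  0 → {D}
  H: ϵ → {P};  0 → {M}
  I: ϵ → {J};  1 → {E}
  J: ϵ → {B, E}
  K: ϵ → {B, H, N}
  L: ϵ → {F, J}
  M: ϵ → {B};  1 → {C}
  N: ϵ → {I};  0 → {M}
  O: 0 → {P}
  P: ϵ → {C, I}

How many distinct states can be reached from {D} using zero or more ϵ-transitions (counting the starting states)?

Start with {D}.
From D via ϵ: add H.
From H via ϵ: add P.
From P via ϵ: add C, I.
From C via ϵ: add F.
From I via ϵ: add J.
From J via ϵ: add B, E.
From E via ϵ: add A.
ϵ-closure = {A, B, C, D, E, F, H, I, J, P}, which has 10 states.

10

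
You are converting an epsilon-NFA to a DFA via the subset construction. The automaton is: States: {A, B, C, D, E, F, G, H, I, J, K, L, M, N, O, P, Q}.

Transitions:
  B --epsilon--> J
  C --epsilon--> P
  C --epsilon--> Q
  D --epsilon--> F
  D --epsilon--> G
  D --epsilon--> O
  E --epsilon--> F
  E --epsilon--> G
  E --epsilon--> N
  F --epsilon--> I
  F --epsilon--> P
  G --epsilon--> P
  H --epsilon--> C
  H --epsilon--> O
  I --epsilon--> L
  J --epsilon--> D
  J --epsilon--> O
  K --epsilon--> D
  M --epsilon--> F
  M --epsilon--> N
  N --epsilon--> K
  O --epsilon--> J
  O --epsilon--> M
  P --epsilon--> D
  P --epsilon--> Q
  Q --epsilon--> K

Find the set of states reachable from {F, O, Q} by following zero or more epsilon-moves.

{D, F, G, I, J, K, L, M, N, O, P, Q}

Start with {F, O, Q}.
From F via epsilon: add I, P.
From O via epsilon: add J, M.
From Q via epsilon: add K.
From I via epsilon: add L.
From J via epsilon: add D.
From M via epsilon: add N.
From D via epsilon: add G.
No new states can be added; the closed set is {D, F, G, I, J, K, L, M, N, O, P, Q}.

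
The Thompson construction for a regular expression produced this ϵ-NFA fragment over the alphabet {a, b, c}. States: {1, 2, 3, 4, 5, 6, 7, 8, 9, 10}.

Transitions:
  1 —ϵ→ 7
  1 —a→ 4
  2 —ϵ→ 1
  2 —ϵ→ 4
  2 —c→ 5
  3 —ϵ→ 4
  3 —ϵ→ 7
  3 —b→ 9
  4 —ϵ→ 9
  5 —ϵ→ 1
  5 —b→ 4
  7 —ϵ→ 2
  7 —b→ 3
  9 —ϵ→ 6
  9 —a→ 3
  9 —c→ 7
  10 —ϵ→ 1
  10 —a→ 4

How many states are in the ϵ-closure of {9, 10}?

7

Start with {9, 10}.
From 9 via ϵ: add 6.
From 10 via ϵ: add 1.
From 1 via ϵ: add 7.
From 7 via ϵ: add 2.
From 2 via ϵ: add 4.
ϵ-closure = {1, 2, 4, 6, 7, 9, 10}, which has 7 states.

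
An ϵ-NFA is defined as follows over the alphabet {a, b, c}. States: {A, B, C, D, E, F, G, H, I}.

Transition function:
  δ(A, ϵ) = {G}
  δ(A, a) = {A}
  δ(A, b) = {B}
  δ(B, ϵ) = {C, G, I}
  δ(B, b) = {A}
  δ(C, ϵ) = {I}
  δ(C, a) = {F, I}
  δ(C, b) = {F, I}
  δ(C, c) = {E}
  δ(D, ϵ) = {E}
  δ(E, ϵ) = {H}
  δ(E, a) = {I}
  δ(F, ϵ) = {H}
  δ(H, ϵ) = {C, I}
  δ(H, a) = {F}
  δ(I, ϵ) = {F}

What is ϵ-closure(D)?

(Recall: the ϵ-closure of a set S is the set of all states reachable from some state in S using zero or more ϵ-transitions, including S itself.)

{C, D, E, F, H, I}

Start with {D}.
From D via ϵ: add E.
From E via ϵ: add H.
From H via ϵ: add C, I.
From I via ϵ: add F.
No new states can be added; the closed set is {C, D, E, F, H, I}.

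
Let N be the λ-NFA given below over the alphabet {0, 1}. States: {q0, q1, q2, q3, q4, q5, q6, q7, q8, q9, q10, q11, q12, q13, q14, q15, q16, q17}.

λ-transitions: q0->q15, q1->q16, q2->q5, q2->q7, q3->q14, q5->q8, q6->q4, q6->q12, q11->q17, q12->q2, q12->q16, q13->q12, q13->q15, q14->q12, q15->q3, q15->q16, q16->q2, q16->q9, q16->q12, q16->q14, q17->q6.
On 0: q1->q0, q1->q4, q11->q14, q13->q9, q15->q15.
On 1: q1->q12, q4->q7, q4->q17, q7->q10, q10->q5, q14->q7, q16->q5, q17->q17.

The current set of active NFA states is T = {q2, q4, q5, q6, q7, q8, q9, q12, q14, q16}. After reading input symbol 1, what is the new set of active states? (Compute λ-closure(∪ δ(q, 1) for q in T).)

q4 on 1 → {q7, q17}.
q7 on 1 → {q10}.
q14 on 1 → {q7}.
q16 on 1 → {q5}.
No 1-transition from q2, q5, q6, q8, q9, q12.
Union after reading 1: {q5, q7, q10, q17}.
Now take the λ-closure:
From q5 via λ: add q8.
From q17 via λ: add q6.
From q6 via λ: add q4, q12.
From q12 via λ: add q2, q16.
From q16 via λ: add q9, q14.
No new states can be added; the closed set is {q2, q4, q5, q6, q7, q8, q9, q10, q12, q14, q16, q17}.

{q2, q4, q5, q6, q7, q8, q9, q10, q12, q14, q16, q17}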